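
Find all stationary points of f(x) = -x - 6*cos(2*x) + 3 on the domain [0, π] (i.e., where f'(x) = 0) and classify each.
f'(x) = 12*sin(2*x) - 1

Solve f'(x) = 0 on [0, π]:
  f'(x) = 0 ⇔ sin(2*x) = 1/12, i.e. 2*x = arcsin(1/12) + 2nπ or 2*x = π − arcsin(1/12) + 2nπ; keep the solutions lying in [0, π].
  ⇒ x = asin(1/12)/2 ≈ 0.0417, -asin(1/12)/2 + pi/2 ≈ 1.5291

f''(x) = 24*cos(2*x)
Second-derivative test at each critical point:
  f''(0.0417) = 23.9165 > 0 → local minimum
  f''(1.5291) = -23.9165 < 0 → local maximum

Critical points: x = asin(1/12)/2 ≈ 0.0417 (local minimum); x = -asin(1/12)/2 + pi/2 ≈ 1.5291 (local maximum)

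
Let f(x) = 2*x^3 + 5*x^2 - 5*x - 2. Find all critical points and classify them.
f'(x) = 6*x^2 + 10*x - 5

Solve f'(x) = 0:
  6*x^2 + 10*x - 5 = 0 has no rational roots; quadratic formula: x = (-10 ± √220)/12.
  ⇒ x = -sqrt(55)/6 - 5/6 ≈ -2.0694, -5/6 + sqrt(55)/6 ≈ 0.4027

f''(x) = 12*x + 10
Second-derivative test at each critical point:
  f''(-2.0694) = -14.8324 < 0 → local maximum
  f''(0.4027) = 14.8324 > 0 → local minimum

Critical points: x = -sqrt(55)/6 - 5/6 ≈ -2.0694 (local maximum); x = -5/6 + sqrt(55)/6 ≈ 0.4027 (local minimum)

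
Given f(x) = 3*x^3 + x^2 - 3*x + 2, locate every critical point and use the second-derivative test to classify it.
f'(x) = 9*x^2 + 2*x - 3

Solve f'(x) = 0:
  9*x^2 + 2*x - 3 = 0 has no rational roots; quadratic formula: x = (-2 ± √112)/18.
  ⇒ x = -2*sqrt(7)/9 - 1/9 ≈ -0.6991, -1/9 + 2*sqrt(7)/9 ≈ 0.4768

f''(x) = 18*x + 2
Second-derivative test at each critical point:
  f''(-0.6991) = -10.5830 < 0 → local maximum
  f''(0.4768) = 10.5830 > 0 → local minimum

Critical points: x = -2*sqrt(7)/9 - 1/9 ≈ -0.6991 (local maximum); x = -1/9 + 2*sqrt(7)/9 ≈ 0.4768 (local minimum)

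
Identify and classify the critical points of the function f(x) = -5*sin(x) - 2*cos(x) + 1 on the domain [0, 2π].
f'(x) = 2*sin(x) - 5*cos(x)

Solve f'(x) = 0 on [0, 2π]:
  f'(x) = 0 ⇔ -5*cos(x) = -2*sin(x) ⇔ tan(x) = 5/2, i.e. x = arctan(5/2) + nπ; keep the solutions lying in [0, 2π].
  ⇒ x = atan(5/2) ≈ 1.1903, atan(5/2) + pi ≈ 4.3319

f''(x) = 5*sin(x) + 2*cos(x)
Second-derivative test at each critical point:
  f''(1.1903) = 5.3852 > 0 → local minimum
  f''(4.3319) = -5.3852 < 0 → local maximum

Critical points: x = atan(5/2) ≈ 1.1903 (local minimum); x = atan(5/2) + pi ≈ 4.3319 (local maximum)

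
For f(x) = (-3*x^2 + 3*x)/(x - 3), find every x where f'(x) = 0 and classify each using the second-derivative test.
f'(x) = 3*(-x^2 + 6*x - 3)/(x^2 - 6*x + 9)

Solve f'(x) = 0:
  f'(x) = -3*(x^2 - 6*x + 3)/(x - 3)^2; the denominator is positive wherever f is defined, so f'(x) = 0 ⇔ -3*x^2 + 18*x - 9 = 0.
  Factor: -3*x^2 + 18*x - 9 = -3*(x^2 - 6*x + 3); x^2 - 6*x + 3 = 0 has no rational roots; quadratic formula: x = (6 ± √24)/2.
  ⇒ x = 3 - sqrt(6) ≈ 0.5505, sqrt(6) + 3 ≈ 5.4495

f''(x) = -36/(x^3 - 9*x^2 + 27*x - 27)
Second-derivative test at each critical point:
  f''(0.5505) = 2.4495 > 0 → local minimum
  f''(5.4495) = -2.4495 < 0 → local maximum

Critical points: x = 3 - sqrt(6) ≈ 0.5505 (local minimum); x = sqrt(6) + 3 ≈ 5.4495 (local maximum)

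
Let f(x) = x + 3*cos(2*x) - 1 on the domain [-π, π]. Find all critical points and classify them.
f'(x) = 1 - 6*sin(2*x)

Solve f'(x) = 0 on [-π, π]:
  f'(x) = 0 ⇔ sin(2*x) = 1/6, i.e. 2*x = arcsin(1/6) + 2nπ or 2*x = π − arcsin(1/6) + 2nπ; keep the solutions lying in [-π, π].
  ⇒ x = -pi + asin(1/6)/2 ≈ -3.0579, -pi/2 - asin(1/6)/2 ≈ -1.6545, asin(1/6)/2 ≈ 0.0837, -asin(1/6)/2 + pi/2 ≈ 1.4871

f''(x) = -12*cos(2*x)
Second-derivative test at each critical point:
  f''(-3.0579) = -11.8322 < 0 → local maximum
  f''(-1.6545) = 11.8322 > 0 → local minimum
  f''(0.0837) = -11.8322 < 0 → local maximum
  f''(1.4871) = 11.8322 > 0 → local minimum

Critical points: x = -pi + asin(1/6)/2 ≈ -3.0579 (local maximum); x = -pi/2 - asin(1/6)/2 ≈ -1.6545 (local minimum); x = asin(1/6)/2 ≈ 0.0837 (local maximum); x = -asin(1/6)/2 + pi/2 ≈ 1.4871 (local minimum)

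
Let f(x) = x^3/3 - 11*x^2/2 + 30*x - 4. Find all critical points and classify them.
f'(x) = x^2 - 11*x + 30

Solve f'(x) = 0:
  Factor: x^2 - 11*x + 30 = (x - 6)*(x - 5) = 0.
  ⇒ x = 5, 6

f''(x) = 2*x - 11
Second-derivative test at each critical point:
  f''(5) = -1 < 0 → local maximum
  f''(6) = 1 > 0 → local minimum

Critical points: x = 5 (local maximum); x = 6 (local minimum)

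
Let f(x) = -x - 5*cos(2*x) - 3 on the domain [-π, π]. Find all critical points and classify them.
f'(x) = 10*sin(2*x) - 1

Solve f'(x) = 0 on [-π, π]:
  f'(x) = 0 ⇔ sin(2*x) = 1/10, i.e. 2*x = arcsin(1/10) + 2nπ or 2*x = π − arcsin(1/10) + 2nπ; keep the solutions lying in [-π, π].
  ⇒ x = -pi + asin(1/10)/2 ≈ -3.0915, -pi/2 - asin(1/10)/2 ≈ -1.6209, asin(1/10)/2 ≈ 0.0501, -asin(1/10)/2 + pi/2 ≈ 1.5207

f''(x) = 20*cos(2*x)
Second-derivative test at each critical point:
  f''(-3.0915) = 19.8997 > 0 → local minimum
  f''(-1.6209) = -19.8997 < 0 → local maximum
  f''(0.0501) = 19.8997 > 0 → local minimum
  f''(1.5207) = -19.8997 < 0 → local maximum

Critical points: x = -pi + asin(1/10)/2 ≈ -3.0915 (local minimum); x = -pi/2 - asin(1/10)/2 ≈ -1.6209 (local maximum); x = asin(1/10)/2 ≈ 0.0501 (local minimum); x = -asin(1/10)/2 + pi/2 ≈ 1.5207 (local maximum)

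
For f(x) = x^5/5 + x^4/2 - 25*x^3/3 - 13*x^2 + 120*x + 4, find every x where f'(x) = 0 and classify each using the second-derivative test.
f'(x) = x^4 + 2*x^3 - 25*x^2 - 26*x + 120

Solve f'(x) = 0:
  Factor: x^4 + 2*x^3 - 25*x^2 - 26*x + 120 = (x - 4)*(x - 2)*(x + 3)*(x + 5) = 0.
  ⇒ x = -5, -3, 2, 4

f''(x) = 4*x^3 + 6*x^2 - 50*x - 26
Second-derivative test at each critical point:
  f''(-5) = -126 < 0 → local maximum
  f''(-3) = 70 > 0 → local minimum
  f''(2) = -70 < 0 → local maximum
  f''(4) = 126 > 0 → local minimum

Critical points: x = -5 (local maximum); x = -3 (local minimum); x = 2 (local maximum); x = 4 (local minimum)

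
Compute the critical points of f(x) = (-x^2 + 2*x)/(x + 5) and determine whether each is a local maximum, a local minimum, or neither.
f'(x) = (-x^2 - 10*x + 10)/(x^2 + 10*x + 25)

Solve f'(x) = 0:
  f'(x) = -(x^2 + 10*x - 10)/(x + 5)^2; the denominator is positive wherever f is defined, so f'(x) = 0 ⇔ -x^2 - 10*x + 10 = 0.
  x^2 + 10*x - 10 = 0 has no rational roots; quadratic formula: x = (-10 ± √140)/2.
  ⇒ x = -sqrt(35) - 5 ≈ -10.9161, -5 + sqrt(35) ≈ 0.9161

f''(x) = -70/(x^3 + 15*x^2 + 75*x + 125)
Second-derivative test at each critical point:
  f''(-10.9161) = 0.3381 > 0 → local minimum
  f''(0.9161) = -0.3381 < 0 → local maximum

Critical points: x = -sqrt(35) - 5 ≈ -10.9161 (local minimum); x = -5 + sqrt(35) ≈ 0.9161 (local maximum)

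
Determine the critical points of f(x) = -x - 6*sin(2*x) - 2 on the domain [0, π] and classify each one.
f'(x) = 24*sin(x)^2 - 13

Solve f'(x) = 0 on [0, π]:
  f'(x) = 0 ⇔ cos(2*x) = -1/12, i.e. 2*x = ±arccos(-1/12) + 2nπ; keep the solutions lying in [0, π].
  ⇒ x = acos(-1/12)/2 ≈ 0.8271, pi - acos(-1/12)/2 ≈ 2.3145

f''(x) = 24*sin(2*x)
Second-derivative test at each critical point:
  f''(0.8271) = 23.9165 > 0 → local minimum
  f''(2.3145) = -23.9165 < 0 → local maximum

Critical points: x = acos(-1/12)/2 ≈ 0.8271 (local minimum); x = pi - acos(-1/12)/2 ≈ 2.3145 (local maximum)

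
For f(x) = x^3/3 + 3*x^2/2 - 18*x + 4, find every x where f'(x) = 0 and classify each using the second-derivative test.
f'(x) = x^2 + 3*x - 18

Solve f'(x) = 0:
  Factor: x^2 + 3*x - 18 = (x - 3)*(x + 6) = 0.
  ⇒ x = -6, 3

f''(x) = 2*x + 3
Second-derivative test at each critical point:
  f''(-6) = -9 < 0 → local maximum
  f''(3) = 9 > 0 → local minimum

Critical points: x = -6 (local maximum); x = 3 (local minimum)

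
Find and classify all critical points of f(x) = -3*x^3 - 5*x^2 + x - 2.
f'(x) = -9*x^2 - 10*x + 1

Solve f'(x) = 0:
  9*x^2 + 10*x - 1 = 0 has no rational roots; quadratic formula: x = (-10 ± √136)/18.
  ⇒ x = -sqrt(34)/9 - 5/9 ≈ -1.2034, -5/9 + sqrt(34)/9 ≈ 0.0923

f''(x) = -18*x - 10
Second-derivative test at each critical point:
  f''(-1.2034) = 11.6619 > 0 → local minimum
  f''(0.0923) = -11.6619 < 0 → local maximum

Critical points: x = -sqrt(34)/9 - 5/9 ≈ -1.2034 (local minimum); x = -5/9 + sqrt(34)/9 ≈ 0.0923 (local maximum)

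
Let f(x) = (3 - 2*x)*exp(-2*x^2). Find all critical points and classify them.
f'(x) = 2*(2*x*(2*x - 3) - 1)*exp(-2*x^2)

Solve f'(x) = 0:
  f'(x) = (8*x^2 - 12*x - 2)·exp(-2*x^2) and exp(-2*x^2) > 0 for every x, so f'(x) = 0 ⇔ 8*x^2 - 12*x - 2 = 0.
  Factor: 8*x^2 - 12*x - 2 = 2*(4*x^2 - 6*x - 1); 4*x^2 - 6*x - 1 = 0 has no rational roots; quadratic formula: x = (6 ± √52)/8.
  ⇒ x = 3/4 - sqrt(13)/4 ≈ -0.1514, 3/4 + sqrt(13)/4 ≈ 1.6514

f''(x) = 4*(4*x^2*(3 - 2*x) + 6*x - 3)*exp(-2*x^2)
Second-derivative test at each critical point:
  f''(-0.1514) = -13.7761 < 0 → local maximum
  f''(1.6514) = 0.0617 > 0 → local minimum

Critical points: x = 3/4 - sqrt(13)/4 ≈ -0.1514 (local maximum); x = 3/4 + sqrt(13)/4 ≈ 1.6514 (local minimum)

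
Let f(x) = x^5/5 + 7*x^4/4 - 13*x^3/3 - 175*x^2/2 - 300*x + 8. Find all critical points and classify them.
f'(x) = x^4 + 7*x^3 - 13*x^2 - 175*x - 300

Solve f'(x) = 0:
  Factor: x^4 + 7*x^3 - 13*x^2 - 175*x - 300 = (x - 5)*(x + 3)*(x + 4)*(x + 5) = 0.
  ⇒ x = -5, -4, -3, 5

f''(x) = 4*x^3 + 21*x^2 - 26*x - 175
Second-derivative test at each critical point:
  f''(-5) = -20 < 0 → local maximum
  f''(-4) = 9 > 0 → local minimum
  f''(-3) = -16 < 0 → local maximum
  f''(5) = 720 > 0 → local minimum

Critical points: x = -5 (local maximum); x = -4 (local minimum); x = -3 (local maximum); x = 5 (local minimum)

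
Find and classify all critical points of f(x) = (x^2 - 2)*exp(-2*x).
f'(x) = 2*(-x^2 + x + 2)*exp(-2*x)

Solve f'(x) = 0:
  f'(x) = (-2*x^2 + 2*x + 4)·exp(-2*x) and exp(-2*x) > 0 for every x, so f'(x) = 0 ⇔ -2*x^2 + 2*x + 4 = 0.
  Factor: -2*x^2 + 2*x + 4 = -2*(x - 2)*(x + 1) = 0.
  ⇒ x = -1, 2

f''(x) = 2*(2*x^2 - 4*x - 3)*exp(-2*x)
Second-derivative test at each critical point:
  f''(-1) = 44.3343 > 0 → local minimum
  f''(2) = -0.1099 < 0 → local maximum

Critical points: x = -1 (local minimum); x = 2 (local maximum)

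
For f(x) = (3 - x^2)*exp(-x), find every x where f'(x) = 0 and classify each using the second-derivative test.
f'(x) = (x^2 - 2*x - 3)*exp(-x)

Solve f'(x) = 0:
  f'(x) = (x^2 - 2*x - 3)·exp(-x) and exp(-x) > 0 for every x, so f'(x) = 0 ⇔ x^2 - 2*x - 3 = 0.
  Factor: x^2 - 2*x - 3 = (x - 3)*(x + 1) = 0.
  ⇒ x = -1, 3

f''(x) = (-x^2 + 4*x + 1)*exp(-x)
Second-derivative test at each critical point:
  f''(-1) = -10.8731 < 0 → local maximum
  f''(3) = 0.1991 > 0 → local minimum

Critical points: x = -1 (local maximum); x = 3 (local minimum)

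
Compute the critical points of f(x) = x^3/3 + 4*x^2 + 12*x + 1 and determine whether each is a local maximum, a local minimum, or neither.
f'(x) = x^2 + 8*x + 12

Solve f'(x) = 0:
  Factor: x^2 + 8*x + 12 = (x + 2)*(x + 6) = 0.
  ⇒ x = -6, -2

f''(x) = 2*x + 8
Second-derivative test at each critical point:
  f''(-6) = -4 < 0 → local maximum
  f''(-2) = 4 > 0 → local minimum

Critical points: x = -6 (local maximum); x = -2 (local minimum)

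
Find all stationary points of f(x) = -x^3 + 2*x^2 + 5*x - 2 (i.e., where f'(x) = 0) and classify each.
f'(x) = -3*x^2 + 4*x + 5

Solve f'(x) = 0:
  3*x^2 - 4*x - 5 = 0 has no rational roots; quadratic formula: x = (4 ± √76)/6.
  ⇒ x = 2/3 - sqrt(19)/3 ≈ -0.7863, 2/3 + sqrt(19)/3 ≈ 2.1196

f''(x) = 4 - 6*x
Second-derivative test at each critical point:
  f''(-0.7863) = 8.7178 > 0 → local minimum
  f''(2.1196) = -8.7178 < 0 → local maximum

Critical points: x = 2/3 - sqrt(19)/3 ≈ -0.7863 (local minimum); x = 2/3 + sqrt(19)/3 ≈ 2.1196 (local maximum)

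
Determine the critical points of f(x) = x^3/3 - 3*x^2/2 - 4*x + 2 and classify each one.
f'(x) = x^2 - 3*x - 4

Solve f'(x) = 0:
  Factor: x^2 - 3*x - 4 = (x - 4)*(x + 1) = 0.
  ⇒ x = -1, 4

f''(x) = 2*x - 3
Second-derivative test at each critical point:
  f''(-1) = -5 < 0 → local maximum
  f''(4) = 5 > 0 → local minimum

Critical points: x = -1 (local maximum); x = 4 (local minimum)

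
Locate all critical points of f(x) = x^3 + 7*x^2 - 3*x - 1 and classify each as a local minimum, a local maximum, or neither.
f'(x) = 3*x^2 + 14*x - 3

Solve f'(x) = 0:
  3*x^2 + 14*x - 3 = 0 has no rational roots; quadratic formula: x = (-14 ± √232)/6.
  ⇒ x = -sqrt(58)/3 - 7/3 ≈ -4.8719, -7/3 + sqrt(58)/3 ≈ 0.2053

f''(x) = 6*x + 14
Second-derivative test at each critical point:
  f''(-4.8719) = -15.2315 < 0 → local maximum
  f''(0.2053) = 15.2315 > 0 → local minimum

Critical points: x = -sqrt(58)/3 - 7/3 ≈ -4.8719 (local maximum); x = -7/3 + sqrt(58)/3 ≈ 0.2053 (local minimum)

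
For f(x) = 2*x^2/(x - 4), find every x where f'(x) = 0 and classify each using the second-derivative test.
f'(x) = 2*x*(x - 8)/(x^2 - 8*x + 16)

Solve f'(x) = 0:
  f'(x) = 2*x*(x - 8)/(x - 4)^2; the denominator is positive wherever f is defined, so f'(x) = 0 ⇔ 2*x^2 - 16*x = 0.
  Factor: 2*x^2 - 16*x = 2*x*(x - 8) = 0.
  ⇒ x = 0, 8

f''(x) = 64/(x^3 - 12*x^2 + 48*x - 64)
Second-derivative test at each critical point:
  f''(0) = -1 < 0 → local maximum
  f''(8) = 1 > 0 → local minimum

Critical points: x = 0 (local maximum); x = 8 (local minimum)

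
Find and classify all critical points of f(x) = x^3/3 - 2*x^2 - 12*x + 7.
f'(x) = x^2 - 4*x - 12

Solve f'(x) = 0:
  Factor: x^2 - 4*x - 12 = (x - 6)*(x + 2) = 0.
  ⇒ x = -2, 6

f''(x) = 2*x - 4
Second-derivative test at each critical point:
  f''(-2) = -8 < 0 → local maximum
  f''(6) = 8 > 0 → local minimum

Critical points: x = -2 (local maximum); x = 6 (local minimum)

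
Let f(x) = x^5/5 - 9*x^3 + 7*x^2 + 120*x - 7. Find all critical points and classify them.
f'(x) = x^4 - 27*x^2 + 14*x + 120

Solve f'(x) = 0:
  Factor: x^4 - 27*x^2 + 14*x + 120 = (x - 4)*(x - 3)*(x + 2)*(x + 5) = 0.
  ⇒ x = -5, -2, 3, 4

f''(x) = 4*x^3 - 54*x + 14
Second-derivative test at each critical point:
  f''(-5) = -216 < 0 → local maximum
  f''(-2) = 90 > 0 → local minimum
  f''(3) = -40 < 0 → local maximum
  f''(4) = 54 > 0 → local minimum

Critical points: x = -5 (local maximum); x = -2 (local minimum); x = 3 (local maximum); x = 4 (local minimum)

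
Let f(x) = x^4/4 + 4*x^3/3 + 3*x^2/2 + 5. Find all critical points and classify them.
f'(x) = x*(x^2 + 4*x + 3)

Solve f'(x) = 0:
  Factor: x^3 + 4*x^2 + 3*x = x*(x + 1)*(x + 3) = 0.
  ⇒ x = -3, -1, 0

f''(x) = 3*x^2 + 8*x + 3
Second-derivative test at each critical point:
  f''(-3) = 6 > 0 → local minimum
  f''(-1) = -2 < 0 → local maximum
  f''(0) = 3 > 0 → local minimum

Critical points: x = -3 (local minimum); x = -1 (local maximum); x = 0 (local minimum)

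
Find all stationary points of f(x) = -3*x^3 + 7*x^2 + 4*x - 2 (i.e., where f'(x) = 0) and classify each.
f'(x) = -9*x^2 + 14*x + 4

Solve f'(x) = 0:
  9*x^2 - 14*x - 4 = 0 has no rational roots; quadratic formula: x = (14 ± √340)/18.
  ⇒ x = 7/9 - sqrt(85)/9 ≈ -0.2466, 7/9 + sqrt(85)/9 ≈ 1.8022

f''(x) = 14 - 18*x
Second-derivative test at each critical point:
  f''(-0.2466) = 18.4391 > 0 → local minimum
  f''(1.8022) = -18.4391 < 0 → local maximum

Critical points: x = 7/9 - sqrt(85)/9 ≈ -0.2466 (local minimum); x = 7/9 + sqrt(85)/9 ≈ 1.8022 (local maximum)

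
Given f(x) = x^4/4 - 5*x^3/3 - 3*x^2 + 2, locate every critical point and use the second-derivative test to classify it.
f'(x) = x*(x^2 - 5*x - 6)

Solve f'(x) = 0:
  Factor: x^3 - 5*x^2 - 6*x = x*(x - 6)*(x + 1) = 0.
  ⇒ x = -1, 0, 6

f''(x) = 3*x^2 - 10*x - 6
Second-derivative test at each critical point:
  f''(-1) = 7 > 0 → local minimum
  f''(0) = -6 < 0 → local maximum
  f''(6) = 42 > 0 → local minimum

Critical points: x = -1 (local minimum); x = 0 (local maximum); x = 6 (local minimum)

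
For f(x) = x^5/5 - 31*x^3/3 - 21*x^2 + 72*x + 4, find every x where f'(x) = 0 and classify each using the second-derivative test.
f'(x) = x^4 - 31*x^2 - 42*x + 72

Solve f'(x) = 0:
  Factor: x^4 - 31*x^2 - 42*x + 72 = (x - 6)*(x - 1)*(x + 3)*(x + 4) = 0.
  ⇒ x = -4, -3, 1, 6

f''(x) = 4*x^3 - 62*x - 42
Second-derivative test at each critical point:
  f''(-4) = -50 < 0 → local maximum
  f''(-3) = 36 > 0 → local minimum
  f''(1) = -100 < 0 → local maximum
  f''(6) = 450 > 0 → local minimum

Critical points: x = -4 (local maximum); x = -3 (local minimum); x = 1 (local maximum); x = 6 (local minimum)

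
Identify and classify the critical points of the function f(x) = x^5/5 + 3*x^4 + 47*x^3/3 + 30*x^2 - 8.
f'(x) = x*(x^3 + 12*x^2 + 47*x + 60)

Solve f'(x) = 0:
  Factor: x^4 + 12*x^3 + 47*x^2 + 60*x = x*(x + 3)*(x + 4)*(x + 5) = 0.
  ⇒ x = -5, -4, -3, 0

f''(x) = 4*x^3 + 36*x^2 + 94*x + 60
Second-derivative test at each critical point:
  f''(-5) = -10 < 0 → local maximum
  f''(-4) = 4 > 0 → local minimum
  f''(-3) = -6 < 0 → local maximum
  f''(0) = 60 > 0 → local minimum

Critical points: x = -5 (local maximum); x = -4 (local minimum); x = -3 (local maximum); x = 0 (local minimum)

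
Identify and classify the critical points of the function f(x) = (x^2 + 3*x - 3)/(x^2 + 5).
f'(x) = (-3*x^2 + 16*x + 15)/(x^4 + 10*x^2 + 25)

Solve f'(x) = 0:
  f'(x) = -(3*x^2 - 16*x - 15)/(x^2 + 5)^2; the denominator is positive wherever f is defined, so f'(x) = 0 ⇔ -3*x^2 + 16*x + 15 = 0.
  3*x^2 - 16*x - 15 = 0 has no rational roots; quadratic formula: x = (16 ± √436)/6.
  ⇒ x = 8/3 - sqrt(109)/3 ≈ -0.8134, 8/3 + sqrt(109)/3 ≈ 6.1468

f''(x) = 2*(3*x^3 - 24*x^2 - 45*x + 40)/(x^6 + 15*x^4 + 75*x^2 + 125)
Second-derivative test at each critical point:
  f''(-0.8134) = 0.6514 > 0 → local minimum
  f''(6.1468) = -0.0114 < 0 → local maximum

Critical points: x = 8/3 - sqrt(109)/3 ≈ -0.8134 (local minimum); x = 8/3 + sqrt(109)/3 ≈ 6.1468 (local maximum)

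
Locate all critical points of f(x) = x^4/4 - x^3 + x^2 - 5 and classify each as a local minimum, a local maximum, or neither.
f'(x) = x*(x^2 - 3*x + 2)

Solve f'(x) = 0:
  Factor: x^3 - 3*x^2 + 2*x = x*(x - 2)*(x - 1) = 0.
  ⇒ x = 0, 1, 2

f''(x) = 3*x^2 - 6*x + 2
Second-derivative test at each critical point:
  f''(0) = 2 > 0 → local minimum
  f''(1) = -1 < 0 → local maximum
  f''(2) = 2 > 0 → local minimum

Critical points: x = 0 (local minimum); x = 1 (local maximum); x = 2 (local minimum)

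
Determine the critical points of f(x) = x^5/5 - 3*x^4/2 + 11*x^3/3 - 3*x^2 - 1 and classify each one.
f'(x) = x*(x^3 - 6*x^2 + 11*x - 6)

Solve f'(x) = 0:
  Factor: x^4 - 6*x^3 + 11*x^2 - 6*x = x*(x - 3)*(x - 2)*(x - 1) = 0.
  ⇒ x = 0, 1, 2, 3

f''(x) = 4*x^3 - 18*x^2 + 22*x - 6
Second-derivative test at each critical point:
  f''(0) = -6 < 0 → local maximum
  f''(1) = 2 > 0 → local minimum
  f''(2) = -2 < 0 → local maximum
  f''(3) = 6 > 0 → local minimum

Critical points: x = 0 (local maximum); x = 1 (local minimum); x = 2 (local maximum); x = 3 (local minimum)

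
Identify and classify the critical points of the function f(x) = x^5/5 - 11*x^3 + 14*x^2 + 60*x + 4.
f'(x) = x^4 - 33*x^2 + 28*x + 60

Solve f'(x) = 0:
  Factor: x^4 - 33*x^2 + 28*x + 60 = (x - 5)*(x - 2)*(x + 1)*(x + 6) = 0.
  ⇒ x = -6, -1, 2, 5

f''(x) = 4*x^3 - 66*x + 28
Second-derivative test at each critical point:
  f''(-6) = -440 < 0 → local maximum
  f''(-1) = 90 > 0 → local minimum
  f''(2) = -72 < 0 → local maximum
  f''(5) = 198 > 0 → local minimum

Critical points: x = -6 (local maximum); x = -1 (local minimum); x = 2 (local maximum); x = 5 (local minimum)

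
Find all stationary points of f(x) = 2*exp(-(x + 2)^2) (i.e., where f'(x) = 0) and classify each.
f'(x) = 4*(-x - 2)*exp(-(x + 2)^2)

Solve f'(x) = 0:
  f'(x) = (-4*x - 8)·exp(-(x + 2)^2) and exp(-(x + 2)^2) > 0 for every x, so f'(x) = 0 ⇔ -4*x - 8 = 0.
  Factor: -4*x - 8 = -4*(x + 2) = 0.
  ⇒ x = -2

f''(x) = 4*(2*(x + 2)^2 - 1)*exp(-(x + 2)^2)
Second-derivative test at each critical point:
  f''(-2) = -4 < 0 → local maximum

Critical points: x = -2 (local maximum)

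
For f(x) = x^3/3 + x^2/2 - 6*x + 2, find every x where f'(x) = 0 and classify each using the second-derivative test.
f'(x) = x^2 + x - 6

Solve f'(x) = 0:
  Factor: x^2 + x - 6 = (x - 2)*(x + 3) = 0.
  ⇒ x = -3, 2

f''(x) = 2*x + 1
Second-derivative test at each critical point:
  f''(-3) = -5 < 0 → local maximum
  f''(2) = 5 > 0 → local minimum

Critical points: x = -3 (local maximum); x = 2 (local minimum)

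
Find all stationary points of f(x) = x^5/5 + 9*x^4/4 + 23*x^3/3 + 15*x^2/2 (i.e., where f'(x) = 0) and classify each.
f'(x) = x*(x^3 + 9*x^2 + 23*x + 15)

Solve f'(x) = 0:
  Factor: x^4 + 9*x^3 + 23*x^2 + 15*x = x*(x + 1)*(x + 3)*(x + 5) = 0.
  ⇒ x = -5, -3, -1, 0

f''(x) = 4*x^3 + 27*x^2 + 46*x + 15
Second-derivative test at each critical point:
  f''(-5) = -40 < 0 → local maximum
  f''(-3) = 12 > 0 → local minimum
  f''(-1) = -8 < 0 → local maximum
  f''(0) = 15 > 0 → local minimum

Critical points: x = -5 (local maximum); x = -3 (local minimum); x = -1 (local maximum); x = 0 (local minimum)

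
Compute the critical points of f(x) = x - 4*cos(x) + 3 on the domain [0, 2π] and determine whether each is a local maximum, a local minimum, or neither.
f'(x) = 4*sin(x) + 1

Solve f'(x) = 0 on [0, 2π]:
  f'(x) = 0 ⇔ sin(x) = -1/4, i.e. x = arcsin(-1/4) + 2nπ or x = π − arcsin(-1/4) + 2nπ; keep the solutions lying in [0, 2π].
  ⇒ x = asin(1/4) + pi ≈ 3.3943, -asin(1/4) + 2*pi ≈ 6.0305

f''(x) = 4*cos(x)
Second-derivative test at each critical point:
  f''(3.3943) = -3.8730 < 0 → local maximum
  f''(6.0305) = 3.8730 > 0 → local minimum

Critical points: x = asin(1/4) + pi ≈ 3.3943 (local maximum); x = -asin(1/4) + 2*pi ≈ 6.0305 (local minimum)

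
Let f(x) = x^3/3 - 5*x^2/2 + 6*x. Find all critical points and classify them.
f'(x) = x^2 - 5*x + 6

Solve f'(x) = 0:
  Factor: x^2 - 5*x + 6 = (x - 3)*(x - 2) = 0.
  ⇒ x = 2, 3

f''(x) = 2*x - 5
Second-derivative test at each critical point:
  f''(2) = -1 < 0 → local maximum
  f''(3) = 1 > 0 → local minimum

Critical points: x = 2 (local maximum); x = 3 (local minimum)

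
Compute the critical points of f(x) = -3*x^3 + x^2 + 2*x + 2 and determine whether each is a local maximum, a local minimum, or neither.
f'(x) = -9*x^2 + 2*x + 2

Solve f'(x) = 0:
  9*x^2 - 2*x - 2 = 0 has no rational roots; quadratic formula: x = (2 ± √76)/18.
  ⇒ x = 1/9 - sqrt(19)/9 ≈ -0.3732, 1/9 + sqrt(19)/9 ≈ 0.5954

f''(x) = 2 - 18*x
Second-derivative test at each critical point:
  f''(-0.3732) = 8.7178 > 0 → local minimum
  f''(0.5954) = -8.7178 < 0 → local maximum

Critical points: x = 1/9 - sqrt(19)/9 ≈ -0.3732 (local minimum); x = 1/9 + sqrt(19)/9 ≈ 0.5954 (local maximum)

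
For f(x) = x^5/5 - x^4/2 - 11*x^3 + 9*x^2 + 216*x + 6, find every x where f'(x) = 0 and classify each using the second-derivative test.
f'(x) = x^4 - 2*x^3 - 33*x^2 + 18*x + 216

Solve f'(x) = 0:
  Factor: x^4 - 2*x^3 - 33*x^2 + 18*x + 216 = (x - 6)*(x - 3)*(x + 3)*(x + 4) = 0.
  ⇒ x = -4, -3, 3, 6

f''(x) = 4*x^3 - 6*x^2 - 66*x + 18
Second-derivative test at each critical point:
  f''(-4) = -70 < 0 → local maximum
  f''(-3) = 54 > 0 → local minimum
  f''(3) = -126 < 0 → local maximum
  f''(6) = 270 > 0 → local minimum

Critical points: x = -4 (local maximum); x = -3 (local minimum); x = 3 (local maximum); x = 6 (local minimum)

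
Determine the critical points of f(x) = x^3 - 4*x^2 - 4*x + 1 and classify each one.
f'(x) = 3*x^2 - 8*x - 4

Solve f'(x) = 0:
  3*x^2 - 8*x - 4 = 0 has no rational roots; quadratic formula: x = (8 ± √112)/6.
  ⇒ x = 4/3 - 2*sqrt(7)/3 ≈ -0.4305, 4/3 + 2*sqrt(7)/3 ≈ 3.0972

f''(x) = 6*x - 8
Second-derivative test at each critical point:
  f''(-0.4305) = -10.5830 < 0 → local maximum
  f''(3.0972) = 10.5830 > 0 → local minimum

Critical points: x = 4/3 - 2*sqrt(7)/3 ≈ -0.4305 (local maximum); x = 4/3 + 2*sqrt(7)/3 ≈ 3.0972 (local minimum)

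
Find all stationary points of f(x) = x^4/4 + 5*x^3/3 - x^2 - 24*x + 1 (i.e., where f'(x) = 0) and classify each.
f'(x) = x^3 + 5*x^2 - 2*x - 24

Solve f'(x) = 0:
  Factor: x^3 + 5*x^2 - 2*x - 24 = (x - 2)*(x + 3)*(x + 4) = 0.
  ⇒ x = -4, -3, 2

f''(x) = 3*x^2 + 10*x - 2
Second-derivative test at each critical point:
  f''(-4) = 6 > 0 → local minimum
  f''(-3) = -5 < 0 → local maximum
  f''(2) = 30 > 0 → local minimum

Critical points: x = -4 (local minimum); x = -3 (local maximum); x = 2 (local minimum)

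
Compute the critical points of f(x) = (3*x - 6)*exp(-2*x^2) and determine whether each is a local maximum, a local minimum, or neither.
f'(x) = 3*(-4*x*(x - 2) + 1)*exp(-2*x^2)

Solve f'(x) = 0:
  f'(x) = (-12*x^2 + 24*x + 3)·exp(-2*x^2) and exp(-2*x^2) > 0 for every x, so f'(x) = 0 ⇔ -12*x^2 + 24*x + 3 = 0.
  Factor: -12*x^2 + 24*x + 3 = -3*(4*x^2 - 8*x - 1); 4*x^2 - 8*x - 1 = 0 has no rational roots; quadratic formula: x = (8 ± √80)/8.
  ⇒ x = 1 - sqrt(5)/2 ≈ -0.1180, 1 + sqrt(5)/2 ≈ 2.1180

f''(x) = 12*(4*x^2*(x - 2) - 3*x + 2)*exp(-2*x^2)
Second-derivative test at each critical point:
  f''(-0.1180) = 26.0955 > 0 → local minimum
  f''(2.1180) = -0.0034 < 0 → local maximum

Critical points: x = 1 - sqrt(5)/2 ≈ -0.1180 (local minimum); x = 1 + sqrt(5)/2 ≈ 2.1180 (local maximum)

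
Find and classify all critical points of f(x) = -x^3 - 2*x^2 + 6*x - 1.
f'(x) = -3*x^2 - 4*x + 6

Solve f'(x) = 0:
  3*x^2 + 4*x - 6 = 0 has no rational roots; quadratic formula: x = (-4 ± √88)/6.
  ⇒ x = -sqrt(22)/3 - 2/3 ≈ -2.2301, -2/3 + sqrt(22)/3 ≈ 0.8968

f''(x) = -6*x - 4
Second-derivative test at each critical point:
  f''(-2.2301) = 9.3808 > 0 → local minimum
  f''(0.8968) = -9.3808 < 0 → local maximum

Critical points: x = -sqrt(22)/3 - 2/3 ≈ -2.2301 (local minimum); x = -2/3 + sqrt(22)/3 ≈ 0.8968 (local maximum)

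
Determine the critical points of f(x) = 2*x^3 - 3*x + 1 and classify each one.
f'(x) = 6*x^2 - 3

Solve f'(x) = 0:
  Factor: 6*x^2 - 3 = 3*(2*x^2 - 1); 2*x^2 - 1 = 0 has no rational roots; quadratic formula: x = (0 ± √8)/4.
  ⇒ x = -sqrt(2)/2 ≈ -0.7071, sqrt(2)/2 ≈ 0.7071

f''(x) = 12*x
Second-derivative test at each critical point:
  f''(-0.7071) = -8.4853 < 0 → local maximum
  f''(0.7071) = 8.4853 > 0 → local minimum

Critical points: x = -sqrt(2)/2 ≈ -0.7071 (local maximum); x = sqrt(2)/2 ≈ 0.7071 (local minimum)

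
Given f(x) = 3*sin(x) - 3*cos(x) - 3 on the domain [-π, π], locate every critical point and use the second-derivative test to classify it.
f'(x) = 3*sqrt(2)*sin(x + pi/4)

Solve f'(x) = 0 on [-π, π]:
  f'(x) = 0 ⇔ 3*cos(x) = -3*sin(x) ⇔ tan(x) = -1, i.e. x = arctan(-1) + nπ; keep the solutions lying in [-π, π].
  ⇒ x = -pi/4 ≈ -0.7854, 3*pi/4 ≈ 2.3562

f''(x) = 3*sqrt(2)*cos(x + pi/4)
Second-derivative test at each critical point:
  f''(-0.7854) = 4.2426 > 0 → local minimum
  f''(2.3562) = -4.2426 < 0 → local maximum

Critical points: x = -pi/4 ≈ -0.7854 (local minimum); x = 3*pi/4 ≈ 2.3562 (local maximum)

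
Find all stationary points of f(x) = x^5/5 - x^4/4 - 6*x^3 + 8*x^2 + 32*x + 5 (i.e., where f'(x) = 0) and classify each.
f'(x) = x^4 - x^3 - 18*x^2 + 16*x + 32

Solve f'(x) = 0:
  Factor: x^4 - x^3 - 18*x^2 + 16*x + 32 = (x - 4)*(x - 2)*(x + 1)*(x + 4) = 0.
  ⇒ x = -4, -1, 2, 4

f''(x) = 4*x^3 - 3*x^2 - 36*x + 16
Second-derivative test at each critical point:
  f''(-4) = -144 < 0 → local maximum
  f''(-1) = 45 > 0 → local minimum
  f''(2) = -36 < 0 → local maximum
  f''(4) = 80 > 0 → local minimum

Critical points: x = -4 (local maximum); x = -1 (local minimum); x = 2 (local maximum); x = 4 (local minimum)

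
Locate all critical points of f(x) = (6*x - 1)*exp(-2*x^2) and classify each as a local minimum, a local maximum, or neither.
f'(x) = 2*(-2*x*(6*x - 1) + 3)*exp(-2*x^2)

Solve f'(x) = 0:
  f'(x) = (-24*x^2 + 4*x + 6)·exp(-2*x^2) and exp(-2*x^2) > 0 for every x, so f'(x) = 0 ⇔ -24*x^2 + 4*x + 6 = 0.
  Factor: -24*x^2 + 4*x + 6 = -2*(12*x^2 - 2*x - 3); 12*x^2 - 2*x - 3 = 0 has no rational roots; quadratic formula: x = (2 ± √148)/24.
  ⇒ x = 1/12 - sqrt(37)/12 ≈ -0.4236, 1/12 + sqrt(37)/12 ≈ 0.5902

f''(x) = 4*(4*x^2*(6*x - 1) - 18*x + 1)*exp(-2*x^2)
Second-derivative test at each critical point:
  f''(-0.4236) = 16.9954 > 0 → local minimum
  f''(0.5902) = -12.1219 < 0 → local maximum

Critical points: x = 1/12 - sqrt(37)/12 ≈ -0.4236 (local minimum); x = 1/12 + sqrt(37)/12 ≈ 0.5902 (local maximum)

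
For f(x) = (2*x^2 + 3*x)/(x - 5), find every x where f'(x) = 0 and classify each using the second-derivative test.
f'(x) = (2*x^2 - 20*x - 15)/(x^2 - 10*x + 25)

Solve f'(x) = 0:
  f'(x) = (2*x^2 - 20*x - 15)/(x - 5)^2; the denominator is positive wherever f is defined, so f'(x) = 0 ⇔ 2*x^2 - 20*x - 15 = 0.
  2*x^2 - 20*x - 15 = 0 has no rational roots; quadratic formula: x = (20 ± √520)/4.
  ⇒ x = 5 - sqrt(130)/2 ≈ -0.7009, 5 + sqrt(130)/2 ≈ 10.7009

f''(x) = 130/(x^3 - 15*x^2 + 75*x - 125)
Second-derivative test at each critical point:
  f''(-0.7009) = -0.7016 < 0 → local maximum
  f''(10.7009) = 0.7016 > 0 → local minimum

Critical points: x = 5 - sqrt(130)/2 ≈ -0.7009 (local maximum); x = 5 + sqrt(130)/2 ≈ 10.7009 (local minimum)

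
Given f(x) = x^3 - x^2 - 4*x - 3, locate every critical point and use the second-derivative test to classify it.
f'(x) = 3*x^2 - 2*x - 4

Solve f'(x) = 0:
  3*x^2 - 2*x - 4 = 0 has no rational roots; quadratic formula: x = (2 ± √52)/6.
  ⇒ x = 1/3 - sqrt(13)/3 ≈ -0.8685, 1/3 + sqrt(13)/3 ≈ 1.5352

f''(x) = 6*x - 2
Second-derivative test at each critical point:
  f''(-0.8685) = -7.2111 < 0 → local maximum
  f''(1.5352) = 7.2111 > 0 → local minimum

Critical points: x = 1/3 - sqrt(13)/3 ≈ -0.8685 (local maximum); x = 1/3 + sqrt(13)/3 ≈ 1.5352 (local minimum)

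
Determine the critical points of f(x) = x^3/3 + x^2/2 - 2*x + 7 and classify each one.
f'(x) = x^2 + x - 2

Solve f'(x) = 0:
  Factor: x^2 + x - 2 = (x - 1)*(x + 2) = 0.
  ⇒ x = -2, 1

f''(x) = 2*x + 1
Second-derivative test at each critical point:
  f''(-2) = -3 < 0 → local maximum
  f''(1) = 3 > 0 → local minimum

Critical points: x = -2 (local maximum); x = 1 (local minimum)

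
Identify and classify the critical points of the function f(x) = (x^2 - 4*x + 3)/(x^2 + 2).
f'(x) = 2*(2*x^2 - x - 4)/(x^4 + 4*x^2 + 4)

Solve f'(x) = 0:
  f'(x) = 2*(2*x^2 - x - 4)/(x^2 + 2)^2; the denominator is positive wherever f is defined, so f'(x) = 0 ⇔ 4*x^2 - 2*x - 8 = 0.
  Factor: 4*x^2 - 2*x - 8 = 2*(2*x^2 - x - 4); 2*x^2 - x - 4 = 0 has no rational roots; quadratic formula: x = (1 ± √33)/4.
  ⇒ x = 1/4 - sqrt(33)/4 ≈ -1.1861, 1/4 + sqrt(33)/4 ≈ 1.6861

f''(x) = 2*(-4*x^3 + 3*x^2 + 24*x - 2)/(x^6 + 6*x^4 + 12*x^2 + 8)
Second-derivative test at each critical point:
  f''(-1.1861) = -0.9898 < 0 → local maximum
  f''(1.6861) = 0.4898 > 0 → local minimum

Critical points: x = 1/4 - sqrt(33)/4 ≈ -1.1861 (local maximum); x = 1/4 + sqrt(33)/4 ≈ 1.6861 (local minimum)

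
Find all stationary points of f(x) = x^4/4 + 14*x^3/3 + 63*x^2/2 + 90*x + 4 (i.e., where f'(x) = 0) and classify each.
f'(x) = x^3 + 14*x^2 + 63*x + 90

Solve f'(x) = 0:
  Factor: x^3 + 14*x^2 + 63*x + 90 = (x + 3)*(x + 5)*(x + 6) = 0.
  ⇒ x = -6, -5, -3

f''(x) = 3*x^2 + 28*x + 63
Second-derivative test at each critical point:
  f''(-6) = 3 > 0 → local minimum
  f''(-5) = -2 < 0 → local maximum
  f''(-3) = 6 > 0 → local minimum

Critical points: x = -6 (local minimum); x = -5 (local maximum); x = -3 (local minimum)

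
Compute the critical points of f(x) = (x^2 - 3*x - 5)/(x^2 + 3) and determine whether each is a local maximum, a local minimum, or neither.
f'(x) = (3*x^2 + 16*x - 9)/(x^4 + 6*x^2 + 9)

Solve f'(x) = 0:
  f'(x) = (3*x^2 + 16*x - 9)/(x^2 + 3)^2; the denominator is positive wherever f is defined, so f'(x) = 0 ⇔ 3*x^2 + 16*x - 9 = 0.
  3*x^2 + 16*x - 9 = 0 has no rational roots; quadratic formula: x = (-16 ± √364)/6.
  ⇒ x = -sqrt(91)/3 - 8/3 ≈ -5.8465, -8/3 + sqrt(91)/3 ≈ 0.5131

f''(x) = 6*(-x^3 - 8*x^2 + 9*x + 8)/(x^6 + 9*x^4 + 27*x^2 + 27)
Second-derivative test at each critical point:
  f''(-5.8465) = -0.0138 < 0 → local maximum
  f''(0.5131) = 1.7916 > 0 → local minimum

Critical points: x = -sqrt(91)/3 - 8/3 ≈ -5.8465 (local maximum); x = -8/3 + sqrt(91)/3 ≈ 0.5131 (local minimum)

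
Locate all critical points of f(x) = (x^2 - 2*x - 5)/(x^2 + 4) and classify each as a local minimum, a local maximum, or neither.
f'(x) = 2*(x^2 + 9*x - 4)/(x^4 + 8*x^2 + 16)

Solve f'(x) = 0:
  f'(x) = 2*(x^2 + 9*x - 4)/(x^2 + 4)^2; the denominator is positive wherever f is defined, so f'(x) = 0 ⇔ 2*x^2 + 18*x - 8 = 0.
  Factor: 2*x^2 + 18*x - 8 = 2*(x^2 + 9*x - 4); x^2 + 9*x - 4 = 0 has no rational roots; quadratic formula: x = (-9 ± √97)/2.
  ⇒ x = -sqrt(97)/2 - 9/2 ≈ -9.4244, -9/2 + sqrt(97)/2 ≈ 0.4244

f''(x) = 2*(-2*x^3 - 27*x^2 + 24*x + 36)/(x^6 + 12*x^4 + 48*x^2 + 64)
Second-derivative test at each critical point:
  f''(-9.4244) = -0.0023 < 0 → local maximum
  f''(0.4244) = 1.1273 > 0 → local minimum

Critical points: x = -sqrt(97)/2 - 9/2 ≈ -9.4244 (local maximum); x = -9/2 + sqrt(97)/2 ≈ 0.4244 (local minimum)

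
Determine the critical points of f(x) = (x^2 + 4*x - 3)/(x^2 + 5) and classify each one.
f'(x) = 4*(-x^2 + 4*x + 5)/(x^4 + 10*x^2 + 25)

Solve f'(x) = 0:
  f'(x) = -4*(x - 5)*(x + 1)/(x^2 + 5)^2; the denominator is positive wherever f is defined, so f'(x) = 0 ⇔ -4*x^2 + 16*x + 20 = 0.
  Factor: -4*x^2 + 16*x + 20 = -4*(x - 5)*(x + 1) = 0.
  ⇒ x = -1, 5

f''(x) = 8*(x^3 - 6*x^2 - 15*x + 10)/(x^6 + 15*x^4 + 75*x^2 + 125)
Second-derivative test at each critical point:
  f''(-1) = 2/3 > 0 → local minimum
  f''(5) = -2/75 < 0 → local maximum

Critical points: x = -1 (local minimum); x = 5 (local maximum)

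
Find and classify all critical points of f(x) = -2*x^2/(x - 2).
f'(x) = 2*x*(4 - x)/(x - 2)^2

Solve f'(x) = 0:
  f'(x) = -2*x*(x - 4)/(x - 2)^2; the denominator is positive wherever f is defined, so f'(x) = 0 ⇔ -2*x^2 + 8*x = 0.
  Factor: -2*x^2 + 8*x = -2*x*(x - 4) = 0.
  ⇒ x = 0, 4

f''(x) = -16/(x^3 - 6*x^2 + 12*x - 8)
Second-derivative test at each critical point:
  f''(0) = 2 > 0 → local minimum
  f''(4) = -2 < 0 → local maximum

Critical points: x = 0 (local minimum); x = 4 (local maximum)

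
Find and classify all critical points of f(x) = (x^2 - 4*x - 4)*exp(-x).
f'(x) = x*(6 - x)*exp(-x)

Solve f'(x) = 0:
  f'(x) = (-x^2 + 6*x)·exp(-x) and exp(-x) > 0 for every x, so f'(x) = 0 ⇔ -x^2 + 6*x = 0.
  Factor: -x^2 + 6*x = -x*(x - 6) = 0.
  ⇒ x = 0, 6

f''(x) = (x^2 - 8*x + 6)*exp(-x)
Second-derivative test at each critical point:
  f''(0) = 6 > 0 → local minimum
  f''(6) = -0.0149 < 0 → local maximum

Critical points: x = 0 (local minimum); x = 6 (local maximum)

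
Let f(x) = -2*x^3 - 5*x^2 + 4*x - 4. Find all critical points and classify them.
f'(x) = -6*x^2 - 10*x + 4

Solve f'(x) = 0:
  Factor: -6*x^2 - 10*x + 4 = -2*(x + 2)*(3*x - 1) = 0.
  ⇒ x = -2, 1/3

f''(x) = -12*x - 10
Second-derivative test at each critical point:
  f''(-2) = 14 > 0 → local minimum
  f''(1/3) = -14 < 0 → local maximum

Critical points: x = -2 (local minimum); x = 1/3 (local maximum)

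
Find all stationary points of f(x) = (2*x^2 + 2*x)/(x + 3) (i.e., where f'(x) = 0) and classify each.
f'(x) = 2*(x^2 + 6*x + 3)/(x^2 + 6*x + 9)

Solve f'(x) = 0:
  f'(x) = 2*(x^2 + 6*x + 3)/(x + 3)^2; the denominator is positive wherever f is defined, so f'(x) = 0 ⇔ 2*x^2 + 12*x + 6 = 0.
  Factor: 2*x^2 + 12*x + 6 = 2*(x^2 + 6*x + 3); x^2 + 6*x + 3 = 0 has no rational roots; quadratic formula: x = (-6 ± √24)/2.
  ⇒ x = -3 - sqrt(6) ≈ -5.4495, -3 + sqrt(6) ≈ -0.5505

f''(x) = 24/(x^3 + 9*x^2 + 27*x + 27)
Second-derivative test at each critical point:
  f''(-5.4495) = -1.6330 < 0 → local maximum
  f''(-0.5505) = 1.6330 > 0 → local minimum

Critical points: x = -3 - sqrt(6) ≈ -5.4495 (local maximum); x = -3 + sqrt(6) ≈ -0.5505 (local minimum)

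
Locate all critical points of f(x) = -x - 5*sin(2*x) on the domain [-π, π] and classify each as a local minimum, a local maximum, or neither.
f'(x) = 20*sin(x)^2 - 11

Solve f'(x) = 0 on [-π, π]:
  f'(x) = 0 ⇔ cos(2*x) = -1/10, i.e. 2*x = ±arccos(-1/10) + 2nπ; keep the solutions lying in [-π, π].
  ⇒ x = -pi + acos(-1/10)/2 ≈ -2.3061, -acos(-1/10)/2 ≈ -0.8355, acos(-1/10)/2 ≈ 0.8355, pi - acos(-1/10)/2 ≈ 2.3061

f''(x) = 20*sin(2*x)
Second-derivative test at each critical point:
  f''(-2.3061) = 19.8997 > 0 → local minimum
  f''(-0.8355) = -19.8997 < 0 → local maximum
  f''(0.8355) = 19.8997 > 0 → local minimum
  f''(2.3061) = -19.8997 < 0 → local maximum

Critical points: x = -pi + acos(-1/10)/2 ≈ -2.3061 (local minimum); x = -acos(-1/10)/2 ≈ -0.8355 (local maximum); x = acos(-1/10)/2 ≈ 0.8355 (local minimum); x = pi - acos(-1/10)/2 ≈ 2.3061 (local maximum)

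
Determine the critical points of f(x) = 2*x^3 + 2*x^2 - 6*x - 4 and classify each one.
f'(x) = 6*x^2 + 4*x - 6

Solve f'(x) = 0:
  Factor: 6*x^2 + 4*x - 6 = 2*(3*x^2 + 2*x - 3); 3*x^2 + 2*x - 3 = 0 has no rational roots; quadratic formula: x = (-2 ± √40)/6.
  ⇒ x = -sqrt(10)/3 - 1/3 ≈ -1.3874, -1/3 + sqrt(10)/3 ≈ 0.7208

f''(x) = 12*x + 4
Second-derivative test at each critical point:
  f''(-1.3874) = -12.6491 < 0 → local maximum
  f''(0.7208) = 12.6491 > 0 → local minimum

Critical points: x = -sqrt(10)/3 - 1/3 ≈ -1.3874 (local maximum); x = -1/3 + sqrt(10)/3 ≈ 0.7208 (local minimum)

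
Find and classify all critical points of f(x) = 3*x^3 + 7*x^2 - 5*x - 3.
f'(x) = 9*x^2 + 14*x - 5

Solve f'(x) = 0:
  9*x^2 + 14*x - 5 = 0 has no rational roots; quadratic formula: x = (-14 ± √376)/18.
  ⇒ x = -sqrt(94)/9 - 7/9 ≈ -1.8550, -7/9 + sqrt(94)/9 ≈ 0.2995

f''(x) = 18*x + 14
Second-derivative test at each critical point:
  f''(-1.8550) = -19.3907 < 0 → local maximum
  f''(0.2995) = 19.3907 > 0 → local minimum

Critical points: x = -sqrt(94)/9 - 7/9 ≈ -1.8550 (local maximum); x = -7/9 + sqrt(94)/9 ≈ 0.2995 (local minimum)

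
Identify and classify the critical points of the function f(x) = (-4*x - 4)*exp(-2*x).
f'(x) = 4*(2*x + 1)*exp(-2*x)

Solve f'(x) = 0:
  f'(x) = (8*x + 4)·exp(-2*x) and exp(-2*x) > 0 for every x, so f'(x) = 0 ⇔ 8*x + 4 = 0.
  Factor: 8*x + 4 = 4*(2*x + 1) = 0.
  ⇒ x = -1/2

f''(x) = -16*x*exp(-2*x)
Second-derivative test at each critical point:
  f''(-1/2) = 21.7463 > 0 → local minimum

Critical points: x = -1/2 (local minimum)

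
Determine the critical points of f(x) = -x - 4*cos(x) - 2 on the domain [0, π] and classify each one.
f'(x) = 4*sin(x) - 1

Solve f'(x) = 0 on [0, π]:
  f'(x) = 0 ⇔ sin(x) = 1/4, i.e. x = arcsin(1/4) + 2nπ or x = π − arcsin(1/4) + 2nπ; keep the solutions lying in [0, π].
  ⇒ x = asin(1/4) ≈ 0.2527, pi - asin(1/4) ≈ 2.8889

f''(x) = 4*cos(x)
Second-derivative test at each critical point:
  f''(0.2527) = 3.8730 > 0 → local minimum
  f''(2.8889) = -3.8730 < 0 → local maximum

Critical points: x = asin(1/4) ≈ 0.2527 (local minimum); x = pi - asin(1/4) ≈ 2.8889 (local maximum)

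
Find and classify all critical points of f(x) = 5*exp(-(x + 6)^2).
f'(x) = 10*(-x - 6)*exp(-(x + 6)^2)

Solve f'(x) = 0:
  f'(x) = (-10*x - 60)·exp(-(x + 6)^2) and exp(-(x + 6)^2) > 0 for every x, so f'(x) = 0 ⇔ -10*x - 60 = 0.
  Factor: -10*x - 60 = -10*(x + 6) = 0.
  ⇒ x = -6

f''(x) = 10*(2*(x + 6)^2 - 1)*exp(-(x + 6)^2)
Second-derivative test at each critical point:
  f''(-6) = -10 < 0 → local maximum

Critical points: x = -6 (local maximum)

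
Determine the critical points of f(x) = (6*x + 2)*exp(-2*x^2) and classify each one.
f'(x) = 2*(-4*x*(3*x + 1) + 3)*exp(-2*x^2)

Solve f'(x) = 0:
  f'(x) = (-24*x^2 - 8*x + 6)·exp(-2*x^2) and exp(-2*x^2) > 0 for every x, so f'(x) = 0 ⇔ -24*x^2 - 8*x + 6 = 0.
  Factor: -24*x^2 - 8*x + 6 = -2*(12*x^2 + 4*x - 3); 12*x^2 + 4*x - 3 = 0 has no rational roots; quadratic formula: x = (-4 ± √160)/24.
  ⇒ x = -sqrt(10)/6 - 1/6 ≈ -0.6937, -1/6 + sqrt(10)/6 ≈ 0.3604

f''(x) = 8*(4*x^2*(3*x + 1) - 9*x - 1)*exp(-2*x^2)
Second-derivative test at each critical point:
  f''(-0.6937) = 9.6626 > 0 → local minimum
  f''(0.3604) = -19.5112 < 0 → local maximum

Critical points: x = -sqrt(10)/6 - 1/6 ≈ -0.6937 (local minimum); x = -1/6 + sqrt(10)/6 ≈ 0.3604 (local maximum)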